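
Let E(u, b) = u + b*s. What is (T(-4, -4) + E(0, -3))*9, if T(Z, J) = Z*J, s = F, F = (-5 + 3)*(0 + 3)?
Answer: 306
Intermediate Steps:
F = -6 (F = -2*3 = -6)
s = -6
T(Z, J) = J*Z
E(u, b) = u - 6*b (E(u, b) = u + b*(-6) = u - 6*b)
(T(-4, -4) + E(0, -3))*9 = (-4*(-4) + (0 - 6*(-3)))*9 = (16 + (0 + 18))*9 = (16 + 18)*9 = 34*9 = 306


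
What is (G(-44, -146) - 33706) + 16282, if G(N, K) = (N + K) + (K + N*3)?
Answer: -17892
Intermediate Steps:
G(N, K) = 2*K + 4*N (G(N, K) = (K + N) + (K + 3*N) = 2*K + 4*N)
(G(-44, -146) - 33706) + 16282 = ((2*(-146) + 4*(-44)) - 33706) + 16282 = ((-292 - 176) - 33706) + 16282 = (-468 - 33706) + 16282 = -34174 + 16282 = -17892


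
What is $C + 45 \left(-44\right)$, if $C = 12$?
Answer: $-1968$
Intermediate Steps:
$C + 45 \left(-44\right) = 12 + 45 \left(-44\right) = 12 - 1980 = -1968$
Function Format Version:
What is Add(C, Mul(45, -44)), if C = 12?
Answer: -1968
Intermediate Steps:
Add(C, Mul(45, -44)) = Add(12, Mul(45, -44)) = Add(12, -1980) = -1968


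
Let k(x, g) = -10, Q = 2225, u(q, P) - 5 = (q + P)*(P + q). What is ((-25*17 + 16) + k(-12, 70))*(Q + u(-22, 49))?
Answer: -1239821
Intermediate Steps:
u(q, P) = 5 + (P + q)**2 (u(q, P) = 5 + (q + P)*(P + q) = 5 + (P + q)*(P + q) = 5 + (P + q)**2)
((-25*17 + 16) + k(-12, 70))*(Q + u(-22, 49)) = ((-25*17 + 16) - 10)*(2225 + (5 + (49 - 22)**2)) = ((-425 + 16) - 10)*(2225 + (5 + 27**2)) = (-409 - 10)*(2225 + (5 + 729)) = -419*(2225 + 734) = -419*2959 = -1239821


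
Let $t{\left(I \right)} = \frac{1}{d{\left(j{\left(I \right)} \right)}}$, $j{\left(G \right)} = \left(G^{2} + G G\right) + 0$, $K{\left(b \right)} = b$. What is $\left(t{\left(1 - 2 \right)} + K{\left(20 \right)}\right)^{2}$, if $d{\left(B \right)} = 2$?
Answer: $\frac{1681}{4} \approx 420.25$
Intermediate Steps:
$j{\left(G \right)} = 2 G^{2}$ ($j{\left(G \right)} = \left(G^{2} + G^{2}\right) + 0 = 2 G^{2} + 0 = 2 G^{2}$)
$t{\left(I \right)} = \frac{1}{2}$
$\left(t{\left(1 - 2 \right)} + K{\left(20 \right)}\right)^{2} = \left(\frac{1}{2} + 20\right)^{2} = \left(\frac{41}{2}\right)^{2} = \frac{1681}{4}$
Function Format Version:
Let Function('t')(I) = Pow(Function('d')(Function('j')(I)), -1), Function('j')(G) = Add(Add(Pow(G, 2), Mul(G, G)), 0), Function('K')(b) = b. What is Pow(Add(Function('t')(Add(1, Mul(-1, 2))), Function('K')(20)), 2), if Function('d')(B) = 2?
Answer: Rational(1681, 4) ≈ 420.25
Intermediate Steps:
Function('j')(G) = Mul(2, Pow(G, 2)) (Function('j')(G) = Add(Add(Pow(G, 2), Pow(G, 2)), 0) = Add(Mul(2, Pow(G, 2)), 0) = Mul(2, Pow(G, 2)))
Function('t')(I) = Rational(1, 2) (Function('t')(I) = Pow(2, -1) = Rational(1, 2))
Pow(Add(Function('t')(Add(1, Mul(-1, 2))), Function('K')(20)), 2) = Pow(Add(Rational(1, 2), 20), 2) = Pow(Rational(41, 2), 2) = Rational(1681, 4)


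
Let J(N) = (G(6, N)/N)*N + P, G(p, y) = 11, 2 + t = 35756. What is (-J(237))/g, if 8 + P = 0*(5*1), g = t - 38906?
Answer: 3/3152 ≈ 0.00095178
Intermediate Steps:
t = 35754 (t = -2 + 35756 = 35754)
g = -3152 (g = 35754 - 38906 = -3152)
P = -8 (P = -8 + 0*(5*1) = -8 + 0*5 = -8 + 0 = -8)
J(N) = 3 (J(N) = (11/N)*N - 8 = 11 - 8 = 3)
(-J(237))/g = -1*3/(-3152) = -3*(-1/3152) = 3/3152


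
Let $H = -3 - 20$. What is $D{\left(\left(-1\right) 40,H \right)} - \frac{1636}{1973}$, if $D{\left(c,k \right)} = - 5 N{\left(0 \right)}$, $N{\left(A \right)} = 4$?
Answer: $- \frac{41096}{1973} \approx -20.829$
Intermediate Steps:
$H = -23$ ($H = -3 - 20 = -23$)
$D{\left(c,k \right)} = -20$ ($D{\left(c,k \right)} = \left(-5\right) 4 = -20$)
$D{\left(\left(-1\right) 40,H \right)} - \frac{1636}{1973} = -20 - \frac{1636}{1973} = - \frac{41096}{1973}$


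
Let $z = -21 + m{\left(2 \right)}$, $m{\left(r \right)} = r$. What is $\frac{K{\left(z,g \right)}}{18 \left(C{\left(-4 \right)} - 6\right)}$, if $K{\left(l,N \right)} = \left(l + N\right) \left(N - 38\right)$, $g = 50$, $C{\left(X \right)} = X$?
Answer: $- \frac{31}{15} \approx -2.0667$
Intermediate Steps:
$z = -19$ ($z = -21 + 2 = -19$)
$K{\left(l,N \right)} = \left(-38 + N\right) \left(N + l\right)$ ($K{\left(l,N \right)} = \left(N + l\right) \left(-38 + N\right) = \left(-38 + N\right) \left(N + l\right)$)
$\frac{K{\left(z,g \right)}}{18 \left(C{\left(-4 \right)} - 6\right)} = \frac{50^{2} - 1900 - -722 + 50 \left(-19\right)}{18 \left(-4 - 6\right)} = \frac{2500 - 1900 + 722 - 950}{18 \left(-4 - 6\right)} = \frac{372}{18 \left(-10\right)} = \frac{372}{-180} = 372 \left(- \frac{1}{180}\right) = - \frac{31}{15}$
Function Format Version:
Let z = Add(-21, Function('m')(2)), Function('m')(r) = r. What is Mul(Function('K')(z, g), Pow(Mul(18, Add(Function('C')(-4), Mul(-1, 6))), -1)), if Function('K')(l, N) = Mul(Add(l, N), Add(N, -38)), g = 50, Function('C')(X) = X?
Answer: Rational(-31, 15) ≈ -2.0667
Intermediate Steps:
z = -19 (z = Add(-21, 2) = -19)
Function('K')(l, N) = Mul(Add(-38, N), Add(N, l)) (Function('K')(l, N) = Mul(Add(N, l), Add(-38, N)) = Mul(Add(-38, N), Add(N, l)))
Mul(Function('K')(z, g), Pow(Mul(18, Add(Function('C')(-4), Mul(-1, 6))), -1)) = Mul(Add(Pow(50, 2), Mul(-38, 50), Mul(-38, -19), Mul(50, -19)), Pow(Mul(18, Add(-4, Mul(-1, 6))), -1)) = Mul(Add(2500, -1900, 722, -950), Pow(Mul(18, Add(-4, -6)), -1)) = Mul(372, Pow(Mul(18, -10), -1)) = Mul(372, Pow(-180, -1)) = Mul(372, Rational(-1, 180)) = Rational(-31, 15)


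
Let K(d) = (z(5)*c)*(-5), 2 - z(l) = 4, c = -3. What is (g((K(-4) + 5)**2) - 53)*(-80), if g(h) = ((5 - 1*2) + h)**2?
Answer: -31546480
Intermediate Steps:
z(l) = -2 (z(l) = 2 - 1*4 = 2 - 4 = -2)
K(d) = -30 (K(d) = -2*(-3)*(-5) = 6*(-5) = -30)
g(h) = (3 + h)**2 (g(h) = ((5 - 2) + h)**2 = (3 + h)**2)
(g((K(-4) + 5)**2) - 53)*(-80) = ((3 + (-30 + 5)**2)**2 - 53)*(-80) = ((3 + (-25)**2)**2 - 53)*(-80) = ((3 + 625)**2 - 53)*(-80) = (628**2 - 53)*(-80) = (394384 - 53)*(-80) = 394331*(-80) = -31546480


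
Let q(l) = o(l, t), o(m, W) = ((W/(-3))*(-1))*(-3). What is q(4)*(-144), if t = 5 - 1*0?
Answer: 720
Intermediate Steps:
t = 5 (t = 5 + 0 = 5)
o(m, W) = -W (o(m, W) = ((W*(-⅓))*(-1))*(-3) = (-W/3*(-1))*(-3) = (W/3)*(-3) = -W)
q(l) = -5 (q(l) = -1*5 = -5)
q(4)*(-144) = -5*(-144) = 720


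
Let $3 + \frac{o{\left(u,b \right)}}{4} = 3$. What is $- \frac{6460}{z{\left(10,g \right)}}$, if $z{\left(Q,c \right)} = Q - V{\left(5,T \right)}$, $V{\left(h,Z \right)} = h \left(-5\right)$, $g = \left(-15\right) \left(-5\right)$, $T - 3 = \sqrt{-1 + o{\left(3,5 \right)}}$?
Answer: $- \frac{1292}{7} \approx -184.57$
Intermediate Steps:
$o{\left(u,b \right)} = 0$ ($o{\left(u,b \right)} = -12 + 4 \cdot 3 = -12 + 12 = 0$)
$T = 3 + i$ ($T = 3 + \sqrt{-1 + 0} = 3 + \sqrt{-1} = 3 + i \approx 3.0 + 1.0 i$)
$g = 75$
$V{\left(h,Z \right)} = - 5 h$
$z{\left(Q,c \right)} = 25 + Q$ ($z{\left(Q,c \right)} = Q - \left(-5\right) 5 = Q - -25 = Q + 25 = 25 + Q$)
$- \frac{6460}{z{\left(10,g \right)}} = - \frac{6460}{25 + 10} = - \frac{6460}{35} = \left(-6460\right) \frac{1}{35} = - \frac{1292}{7}$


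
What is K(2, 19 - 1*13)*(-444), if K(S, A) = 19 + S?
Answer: -9324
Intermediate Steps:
K(2, 19 - 1*13)*(-444) = (19 + 2)*(-444) = 21*(-444) = -9324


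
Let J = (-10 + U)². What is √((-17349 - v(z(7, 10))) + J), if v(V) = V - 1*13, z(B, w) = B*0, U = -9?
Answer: 5*I*√679 ≈ 130.29*I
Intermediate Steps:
z(B, w) = 0
v(V) = -13 + V (v(V) = V - 13 = -13 + V)
J = 361 (J = (-10 - 9)² = (-19)² = 361)
√((-17349 - v(z(7, 10))) + J) = √((-17349 - (-13 + 0)) + 361) = √((-17349 - 1*(-13)) + 361) = √((-17349 + 13) + 361) = √(-17336 + 361) = √(-16975) = 5*I*√679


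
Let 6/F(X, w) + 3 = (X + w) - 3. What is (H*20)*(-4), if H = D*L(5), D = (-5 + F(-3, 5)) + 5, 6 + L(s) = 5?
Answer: -120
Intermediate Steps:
F(X, w) = 6/(-6 + X + w) (F(X, w) = 6/(-3 + ((X + w) - 3)) = 6/(-3 + (-3 + X + w)) = 6/(-6 + X + w))
L(s) = -1 (L(s) = -6 + 5 = -1)
D = -3/2 (D = (-5 + 6/(-6 - 3 + 5)) + 5 = (-5 + 6/(-4)) + 5 = (-5 + 6*(-¼)) + 5 = (-5 - 3/2) + 5 = -13/2 + 5 = -3/2 ≈ -1.5000)
H = 3/2 (H = -3/2*(-1) = 3/2 ≈ 1.5000)
(H*20)*(-4) = ((3/2)*20)*(-4) = 30*(-4) = -120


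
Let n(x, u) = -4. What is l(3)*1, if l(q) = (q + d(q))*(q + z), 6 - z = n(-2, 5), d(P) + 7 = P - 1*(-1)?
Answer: 0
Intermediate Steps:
d(P) = -6 + P (d(P) = -7 + (P - 1*(-1)) = -7 + (P + 1) = -7 + (1 + P) = -6 + P)
z = 10 (z = 6 - 1*(-4) = 6 + 4 = 10)
l(q) = (-6 + 2*q)*(10 + q) (l(q) = (q + (-6 + q))*(q + 10) = (-6 + 2*q)*(10 + q))
l(3)*1 = (-60 + 2*3**2 + 14*3)*1 = (-60 + 2*9 + 42)*1 = (-60 + 18 + 42)*1 = 0*1 = 0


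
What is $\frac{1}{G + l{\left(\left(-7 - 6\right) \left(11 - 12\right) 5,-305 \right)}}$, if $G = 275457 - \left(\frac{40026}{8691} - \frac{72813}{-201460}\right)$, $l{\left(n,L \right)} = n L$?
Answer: $\frac{583629620}{149191508201259} \approx 3.9119 \cdot 10^{-6}$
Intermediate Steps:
$l{\left(n,L \right)} = L n$
$G = \frac{160761965417759}{583629620}$ ($G = 275457 - \left(40026 \cdot \frac{1}{8691} - - \frac{72813}{201460}\right) = 275457 - \left(\frac{13342}{2897} + \frac{72813}{201460}\right) = 275457 - \frac{2898818581}{583629620} = \frac{160761965417759}{583629620} \approx 2.7545 \cdot 10^{5}$)
$\frac{1}{G + l{\left(\left(-7 - 6\right) \left(11 - 12\right) 5,-305 \right)}} = \frac{1}{\frac{160761965417759}{583629620} - 305 \left(-7 - 6\right) \left(11 - 12\right) 5} = \frac{1}{\frac{160761965417759}{583629620} - 305 \left(-13\right) \left(-1\right) 5} = \frac{1}{\frac{160761965417759}{583629620} - 305 \cdot 13 \cdot 5} = \frac{1}{\frac{160761965417759}{583629620} - 19825} = \frac{1}{\frac{149191508201259}{583629620}} = \frac{583629620}{149191508201259}$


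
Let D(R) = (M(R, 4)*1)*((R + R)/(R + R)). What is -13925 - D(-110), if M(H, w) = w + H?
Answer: -13819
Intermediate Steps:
M(H, w) = H + w
D(R) = 4 + R (D(R) = ((R + 4)*1)*((R + R)/(R + R)) = ((4 + R)*1)*((2*R)/((2*R))) = (4 + R)*((2*R)*(1/(2*R))) = (4 + R)*1 = 4 + R)
-13925 - D(-110) = -13925 - (4 - 110) = -13925 - 1*(-106) = -13925 + 106 = -13819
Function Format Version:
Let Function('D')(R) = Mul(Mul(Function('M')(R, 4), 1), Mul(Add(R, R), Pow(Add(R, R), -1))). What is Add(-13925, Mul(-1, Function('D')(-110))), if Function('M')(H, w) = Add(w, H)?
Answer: -13819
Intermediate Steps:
Function('M')(H, w) = Add(H, w)
Function('D')(R) = Add(4, R) (Function('D')(R) = Mul(Mul(Add(R, 4), 1), Mul(Add(R, R), Pow(Add(R, R), -1))) = Mul(Mul(Add(4, R), 1), Mul(Mul(2, R), Pow(Mul(2, R), -1))) = Mul(Add(4, R), Mul(Mul(2, R), Mul(Rational(1, 2), Pow(R, -1)))) = Mul(Add(4, R), 1) = Add(4, R))
Add(-13925, Mul(-1, Function('D')(-110))) = Add(-13925, Mul(-1, Add(4, -110))) = Add(-13925, Mul(-1, -106)) = Add(-13925, 106) = -13819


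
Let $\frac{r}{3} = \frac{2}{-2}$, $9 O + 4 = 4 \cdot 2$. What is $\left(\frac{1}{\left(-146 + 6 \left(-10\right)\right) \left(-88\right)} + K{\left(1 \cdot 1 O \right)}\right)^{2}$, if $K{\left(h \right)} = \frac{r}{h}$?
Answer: $\frac{14972703769}{328624384} \approx 45.562$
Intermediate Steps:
$O = \frac{4}{9}$ ($O = - \frac{4}{9} + \frac{4 \cdot 2}{9} = - \frac{4}{9} + \frac{1}{9} \cdot 8 = - \frac{4}{9} + \frac{8}{9} = \frac{4}{9} \approx 0.44444$)
$r = -3$ ($r = 3 \frac{2}{-2} = 3 \cdot 2 \left(- \frac{1}{2}\right) = 3 \left(-1\right) = -3$)
$K{\left(h \right)} = - \frac{3}{h}$
$\left(\frac{1}{\left(-146 + 6 \left(-10\right)\right) \left(-88\right)} + K{\left(1 \cdot 1 O \right)}\right)^{2} = \left(\frac{1}{\left(-146 + 6 \left(-10\right)\right) \left(-88\right)} - \frac{3}{1 \cdot 1 \cdot \frac{4}{9}}\right)^{2} = \left(\frac{1}{-146 - 60} \left(- \frac{1}{88}\right) - \frac{3}{1 \cdot \frac{4}{9}}\right)^{2} = \left(\frac{1}{-206} \left(- \frac{1}{88}\right) - \frac{3}{\frac{4}{9}}\right)^{2} = \left(\left(- \frac{1}{206}\right) \left(- \frac{1}{88}\right) - \frac{27}{4}\right)^{2} = \left(\frac{1}{18128} - \frac{27}{4}\right)^{2} = \left(- \frac{122363}{18128}\right)^{2} = \frac{14972703769}{328624384}$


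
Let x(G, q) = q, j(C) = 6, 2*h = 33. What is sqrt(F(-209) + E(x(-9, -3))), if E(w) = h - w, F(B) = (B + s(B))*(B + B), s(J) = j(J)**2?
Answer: sqrt(289334)/2 ≈ 268.95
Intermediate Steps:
h = 33/2 (h = (1/2)*33 = 33/2 ≈ 16.500)
s(J) = 36 (s(J) = 6**2 = 36)
F(B) = 2*B*(36 + B) (F(B) = (B + 36)*(B + B) = (36 + B)*(2*B) = 2*B*(36 + B))
E(w) = 33/2 - w
sqrt(F(-209) + E(x(-9, -3))) = sqrt(2*(-209)*(36 - 209) + (33/2 - 1*(-3))) = sqrt(2*(-209)*(-173) + (33/2 + 3)) = sqrt(72314 + 39/2) = sqrt(144667/2) = sqrt(289334)/2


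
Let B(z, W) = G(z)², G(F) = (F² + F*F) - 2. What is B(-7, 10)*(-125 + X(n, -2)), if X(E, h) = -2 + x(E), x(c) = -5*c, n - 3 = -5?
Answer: -1078272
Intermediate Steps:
n = -2 (n = 3 - 5 = -2)
G(F) = -2 + 2*F² (G(F) = (F² + F²) - 2 = 2*F² - 2 = -2 + 2*F²)
X(E, h) = -2 - 5*E
B(z, W) = (-2 + 2*z²)²
B(-7, 10)*(-125 + X(n, -2)) = (4*(-1 + (-7)²)²)*(-125 + (-2 - 5*(-2))) = (4*(-1 + 49)²)*(-125 + (-2 + 10)) = (4*48²)*(-125 + 8) = (4*2304)*(-117) = 9216*(-117) = -1078272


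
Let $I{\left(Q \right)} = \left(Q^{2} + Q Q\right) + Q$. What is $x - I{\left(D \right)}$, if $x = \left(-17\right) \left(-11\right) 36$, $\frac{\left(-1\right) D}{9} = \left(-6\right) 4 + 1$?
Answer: $-79173$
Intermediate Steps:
$D = 207$ ($D = - 9 \left(\left(-6\right) 4 + 1\right) = - 9 \left(-24 + 1\right) = \left(-9\right) \left(-23\right) = 207$)
$x = 6732$ ($x = 187 \cdot 36 = 6732$)
$I{\left(Q \right)} = Q + 2 Q^{2}$ ($I{\left(Q \right)} = \left(Q^{2} + Q^{2}\right) + Q = 2 Q^{2} + Q = Q + 2 Q^{2}$)
$x - I{\left(D \right)} = 6732 - 207 \left(1 + 2 \cdot 207\right) = 6732 - 207 \left(1 + 414\right) = 6732 - 207 \cdot 415 = 6732 - 85905 = -79173$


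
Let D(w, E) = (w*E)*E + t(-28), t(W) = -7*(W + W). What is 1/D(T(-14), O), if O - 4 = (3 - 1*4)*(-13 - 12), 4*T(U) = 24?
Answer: 1/5438 ≈ 0.00018389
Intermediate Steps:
T(U) = 6 (T(U) = (¼)*24 = 6)
t(W) = -14*W
O = 29 (O = 4 + (3 - 1*4)*(-13 - 12) = 4 + (3 - 4)*(-25) = 4 - 1*(-25) = 4 + 25 = 29)
D(w, E) = 392 + w*E² (D(w, E) = (w*E)*E - 14*(-28) = (E*w)*E + 392 = w*E² + 392 = 392 + w*E²)
1/D(T(-14), O) = 1/(392 + 6*29²) = 1/(392 + 6*841) = 1/(392 + 5046) = 1/5438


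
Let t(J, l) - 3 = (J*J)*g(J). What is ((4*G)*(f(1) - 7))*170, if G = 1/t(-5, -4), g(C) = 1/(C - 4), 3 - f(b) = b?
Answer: -15300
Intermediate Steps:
f(b) = 3 - b
g(C) = 1/(-4 + C)
t(J, l) = 3 + J**2/(-4 + J) (t(J, l) = 3 + (J*J)/(-4 + J) = 3 + J**2/(-4 + J))
G = 9/2 (G = 1/((-12 + (-5)**2 + 3*(-5))/(-4 - 5)) = 1/((-12 + 25 - 15)/(-9)) = 1/(-1/9*(-2)) = 1/(2/9) = 1*(9/2) = 9/2 ≈ 4.5000)
((4*G)*(f(1) - 7))*170 = ((4*(9/2))*((3 - 1*1) - 7))*170 = (18*((3 - 1) - 7))*170 = (18*(2 - 7))*170 = (18*(-5))*170 = -90*170 = -15300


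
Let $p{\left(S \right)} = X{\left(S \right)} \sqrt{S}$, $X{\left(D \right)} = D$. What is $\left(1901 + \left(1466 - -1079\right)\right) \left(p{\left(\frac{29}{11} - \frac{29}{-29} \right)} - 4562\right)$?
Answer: $-20282652 + \frac{355680 \sqrt{110}}{121} \approx -2.0252 \cdot 10^{7}$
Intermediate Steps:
$p{\left(S \right)} = S^{\frac{3}{2}}$ ($p{\left(S \right)} = S \sqrt{S} = S^{\frac{3}{2}}$)
$\left(1901 + \left(1466 - -1079\right)\right) \left(p{\left(\frac{29}{11} - \frac{29}{-29} \right)} - 4562\right) = \left(1901 + \left(1466 - -1079\right)\right) \left(\left(\frac{29}{11} - \frac{29}{-29}\right)^{\frac{3}{2}} - 4562\right) = \left(1901 + \left(1466 + 1079\right)\right) \left(\left(29 \cdot \frac{1}{11} - -1\right)^{\frac{3}{2}} - 4562\right) = \left(1901 + 2545\right) \left(\left(\frac{29}{11} + 1\right)^{\frac{3}{2}} - 4562\right) = 4446 \left(\left(\frac{40}{11}\right)^{\frac{3}{2}} - 4562\right) = 4446 \left(\frac{80 \sqrt{110}}{121} - 4562\right) = 4446 \left(-4562 + \frac{80 \sqrt{110}}{121}\right) = -20282652 + \frac{355680 \sqrt{110}}{121}$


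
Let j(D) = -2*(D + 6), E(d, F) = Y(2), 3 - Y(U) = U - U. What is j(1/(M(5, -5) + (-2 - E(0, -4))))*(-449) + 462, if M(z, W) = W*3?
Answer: 58051/10 ≈ 5805.1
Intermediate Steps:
Y(U) = 3 (Y(U) = 3 - (U - U) = 3 - 1*0 = 3 + 0 = 3)
E(d, F) = 3
M(z, W) = 3*W
j(D) = -12 - 2*D (j(D) = -2*(6 + D) = -12 - 2*D)
j(1/(M(5, -5) + (-2 - E(0, -4))))*(-449) + 462 = (-12 - 2/(3*(-5) + (-2 - 1*3)))*(-449) + 462 = (-12 - 2/(-15 + (-2 - 3)))*(-449) + 462 = (-12 - 2/(-15 - 5))*(-449) + 462 = (-12 - 2/(-20))*(-449) + 462 = (-12 - 2*(-1/20))*(-449) + 462 = (-12 + ⅒)*(-449) + 462 = -119/10*(-449) + 462 = 53431/10 + 462 = 58051/10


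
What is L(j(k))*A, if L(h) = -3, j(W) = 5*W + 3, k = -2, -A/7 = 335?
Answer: 7035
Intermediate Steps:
A = -2345 (A = -7*335 = -2345)
j(W) = 3 + 5*W
L(j(k))*A = -3*(-2345) = 7035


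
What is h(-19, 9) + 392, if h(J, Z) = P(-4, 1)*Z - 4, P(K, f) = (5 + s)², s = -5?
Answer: 388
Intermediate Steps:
P(K, f) = 0 (P(K, f) = (5 - 5)² = 0² = 0)
h(J, Z) = -4 (h(J, Z) = 0*Z - 4 = 0 - 4 = -4)
h(-19, 9) + 392 = -4 + 392 = 388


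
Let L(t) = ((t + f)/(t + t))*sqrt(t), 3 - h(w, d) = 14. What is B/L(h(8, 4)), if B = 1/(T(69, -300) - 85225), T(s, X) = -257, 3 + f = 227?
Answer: -I*sqrt(11)/9103833 ≈ -3.6431e-7*I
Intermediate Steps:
f = 224 (f = -3 + 227 = 224)
h(w, d) = -11 (h(w, d) = 3 - 1*14 = 3 - 14 = -11)
L(t) = (224 + t)/(2*sqrt(t)) (L(t) = ((t + 224)/(t + t))*sqrt(t) = ((224 + t)/((2*t)))*sqrt(t) = ((224 + t)*(1/(2*t)))*sqrt(t) = ((224 + t)/(2*t))*sqrt(t) = (224 + t)/(2*sqrt(t)))
B = -1/85482 (B = 1/(-257 - 85225) = 1/(-85482) = -1/85482 ≈ -1.1698e-5)
B/L(h(8, 4)) = -2*I*sqrt(11)/(224 - 11)/85482 = -2*I*sqrt(11)/213/85482 = -I*sqrt(11)/9103833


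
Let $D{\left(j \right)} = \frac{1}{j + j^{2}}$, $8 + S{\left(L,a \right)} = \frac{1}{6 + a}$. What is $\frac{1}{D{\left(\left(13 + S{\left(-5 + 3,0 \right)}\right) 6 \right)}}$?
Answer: $992$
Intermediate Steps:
$S{\left(L,a \right)} = -8 + \frac{1}{6 + a}$
$\frac{1}{D{\left(\left(13 + S{\left(-5 + 3,0 \right)}\right) 6 \right)}} = \frac{1}{\frac{1}{\left(13 + \frac{-47 - 0}{6 + 0}\right) 6} \frac{1}{1 + \left(13 + \frac{-47 - 0}{6 + 0}\right) 6}} = \frac{1}{\frac{1}{\left(13 + \frac{-47 + 0}{6}\right) 6} \frac{1}{1 + \left(13 + \frac{-47 + 0}{6}\right) 6}} = \frac{1}{\frac{1}{\left(13 + \frac{1}{6} \left(-47\right)\right) 6} \frac{1}{1 + \left(13 + \frac{1}{6} \left(-47\right)\right) 6}} = \frac{1}{\frac{1}{\left(13 - \frac{47}{6}\right) 6} \frac{1}{1 + \left(13 - \frac{47}{6}\right) 6}} = \frac{1}{\frac{1}{\frac{31}{6} \cdot 6} \frac{1}{1 + \frac{31}{6} \cdot 6}} = \frac{1}{\frac{1}{31} \frac{1}{1 + 31}} = \frac{1}{\frac{1}{31} \cdot \frac{1}{32}} = \frac{1}{\frac{1}{992}} = 992$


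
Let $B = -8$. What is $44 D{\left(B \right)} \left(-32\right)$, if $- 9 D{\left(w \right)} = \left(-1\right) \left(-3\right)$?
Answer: $\frac{1408}{3} \approx 469.33$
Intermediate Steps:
$D{\left(w \right)} = - \frac{1}{3}$ ($D{\left(w \right)} = - \frac{\left(-1\right) \left(-3\right)}{9} = \left(- \frac{1}{9}\right) 3 = - \frac{1}{3}$)
$44 D{\left(B \right)} \left(-32\right) = 44 \left(- \frac{1}{3}\right) \left(-32\right) = \left(- \frac{44}{3}\right) \left(-32\right) = \frac{1408}{3}$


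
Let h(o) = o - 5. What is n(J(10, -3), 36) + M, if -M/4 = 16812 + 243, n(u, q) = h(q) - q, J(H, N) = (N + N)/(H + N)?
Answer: -68225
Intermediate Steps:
J(H, N) = 2*N/(H + N) (J(H, N) = (2*N)/(H + N) = 2*N/(H + N))
h(o) = -5 + o
n(u, q) = -5 (n(u, q) = (-5 + q) - q = -5)
M = -68220 (M = -4*(16812 + 243) = -4*17055 = -68220)
n(J(10, -3), 36) + M = -5 - 68220 = -68225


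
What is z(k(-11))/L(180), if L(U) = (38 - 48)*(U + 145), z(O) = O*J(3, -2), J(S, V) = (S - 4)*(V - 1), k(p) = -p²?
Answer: 363/3250 ≈ 0.11169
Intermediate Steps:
J(S, V) = (-1 + V)*(-4 + S) (J(S, V) = (-4 + S)*(-1 + V) = (-1 + V)*(-4 + S))
z(O) = 3*O (z(O) = O*(4 - 1*3 - 4*(-2) + 3*(-2)) = O*(4 - 3 + 8 - 6) = O*3 = 3*O)
L(U) = -1450 - 10*U (L(U) = -10*(145 + U) = -1450 - 10*U)
z(k(-11))/L(180) = (3*(-1*(-11)²))/(-1450 - 10*180) = (3*(-1*121))/(-1450 - 1800) = (3*(-121))/(-3250) = -363*(-1/3250) = 363/3250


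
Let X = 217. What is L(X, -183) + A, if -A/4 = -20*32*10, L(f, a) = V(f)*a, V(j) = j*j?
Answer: -8591687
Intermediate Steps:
V(j) = j²
L(f, a) = a*f² (L(f, a) = f²*a = a*f²)
A = 25600 (A = -4*(-20*32)*10 = -(-2560)*10 = -4*(-6400) = 25600)
L(X, -183) + A = -183*217² + 25600 = -183*47089 + 25600 = -8617287 + 25600 = -8591687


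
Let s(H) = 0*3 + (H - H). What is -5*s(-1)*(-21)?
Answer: 0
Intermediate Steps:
s(H) = 0 (s(H) = 0 + 0 = 0)
-5*s(-1)*(-21) = -5*0*(-21) = 0*(-21) = 0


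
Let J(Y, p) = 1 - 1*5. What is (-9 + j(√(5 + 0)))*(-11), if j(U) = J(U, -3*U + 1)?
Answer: 143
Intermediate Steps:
J(Y, p) = -4 (J(Y, p) = 1 - 5 = -4)
j(U) = -4
(-9 + j(√(5 + 0)))*(-11) = (-9 - 4)*(-11) = -13*(-11) = 143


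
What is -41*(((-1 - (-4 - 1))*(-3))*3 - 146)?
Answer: 7462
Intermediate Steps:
-41*(((-1 - (-4 - 1))*(-3))*3 - 146) = -41*(((-1 - 1*(-5))*(-3))*3 - 146) = -41*(((-1 + 5)*(-3))*3 - 146) = -41*((4*(-3))*3 - 146) = -41*(-12*3 - 146) = -41*(-36 - 146) = -41*(-182) = 7462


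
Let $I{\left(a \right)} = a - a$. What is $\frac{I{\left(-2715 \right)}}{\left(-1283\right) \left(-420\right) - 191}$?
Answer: $0$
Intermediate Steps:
$I{\left(a \right)} = 0$
$\frac{I{\left(-2715 \right)}}{\left(-1283\right) \left(-420\right) - 191} = \frac{0}{\left(-1283\right) \left(-420\right) - 191} = \frac{0}{538860 - 191} = \frac{0}{538669} = 0 \cdot \frac{1}{538669} = 0$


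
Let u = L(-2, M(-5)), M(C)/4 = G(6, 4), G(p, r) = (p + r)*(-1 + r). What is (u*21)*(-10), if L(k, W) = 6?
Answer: -1260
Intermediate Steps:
G(p, r) = (-1 + r)*(p + r)
M(C) = 120 (M(C) = 4*(4**2 - 1*6 - 1*4 + 6*4) = 4*(16 - 6 - 4 + 24) = 4*30 = 120)
u = 6
(u*21)*(-10) = (6*21)*(-10) = 126*(-10) = -1260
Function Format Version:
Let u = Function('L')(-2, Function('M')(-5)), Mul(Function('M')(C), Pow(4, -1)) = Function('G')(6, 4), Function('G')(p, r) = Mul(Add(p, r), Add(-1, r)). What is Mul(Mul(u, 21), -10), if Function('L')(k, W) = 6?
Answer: -1260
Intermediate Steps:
Function('G')(p, r) = Mul(Add(-1, r), Add(p, r))
Function('M')(C) = 120 (Function('M')(C) = Mul(4, Add(Pow(4, 2), Mul(-1, 6), Mul(-1, 4), Mul(6, 4))) = Mul(4, Add(16, -6, -4, 24)) = Mul(4, 30) = 120)
u = 6
Mul(Mul(u, 21), -10) = Mul(Mul(6, 21), -10) = Mul(126, -10) = -1260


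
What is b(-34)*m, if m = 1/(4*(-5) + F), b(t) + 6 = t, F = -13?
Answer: 40/33 ≈ 1.2121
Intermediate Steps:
b(t) = -6 + t
m = -1/33 (m = 1/(4*(-5) - 13) = 1/(-20 - 13) = 1/(-33) = -1/33 ≈ -0.030303)
b(-34)*m = (-6 - 34)*(-1/33) = -40*(-1/33) = 40/33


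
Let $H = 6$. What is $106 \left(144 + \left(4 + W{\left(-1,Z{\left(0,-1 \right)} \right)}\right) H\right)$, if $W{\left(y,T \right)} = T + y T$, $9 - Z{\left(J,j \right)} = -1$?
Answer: $17808$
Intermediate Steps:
$Z{\left(J,j \right)} = 10$ ($Z{\left(J,j \right)} = 9 - -1 = 9 + 1 = 10$)
$W{\left(y,T \right)} = T + T y$
$106 \left(144 + \left(4 + W{\left(-1,Z{\left(0,-1 \right)} \right)}\right) H\right) = 106 \left(144 + \left(4 + 10 \left(1 - 1\right)\right) 6\right) = 106 \left(144 + \left(4 + 10 \cdot 0\right) 6\right) = 106 \left(144 + \left(4 + 0\right) 6\right) = 106 \left(144 + 4 \cdot 6\right) = 106 \left(144 + 24\right) = 106 \cdot 168 = 17808$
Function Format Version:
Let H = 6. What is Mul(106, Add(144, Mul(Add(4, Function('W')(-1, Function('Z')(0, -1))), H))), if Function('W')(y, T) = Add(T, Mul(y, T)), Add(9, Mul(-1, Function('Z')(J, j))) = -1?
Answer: 17808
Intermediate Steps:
Function('Z')(J, j) = 10 (Function('Z')(J, j) = Add(9, Mul(-1, -1)) = Add(9, 1) = 10)
Function('W')(y, T) = Add(T, Mul(T, y))
Mul(106, Add(144, Mul(Add(4, Function('W')(-1, Function('Z')(0, -1))), H))) = Mul(106, Add(144, Mul(Add(4, Mul(10, Add(1, -1))), 6))) = Mul(106, Add(144, Mul(Add(4, Mul(10, 0)), 6))) = Mul(106, Add(144, Mul(Add(4, 0), 6))) = Mul(106, Add(144, Mul(4, 6))) = Mul(106, Add(144, 24)) = Mul(106, 168) = 17808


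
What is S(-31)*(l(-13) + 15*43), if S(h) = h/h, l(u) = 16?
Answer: 661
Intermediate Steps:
S(h) = 1
S(-31)*(l(-13) + 15*43) = 1*(16 + 15*43) = 1*(16 + 645) = 1*661 = 661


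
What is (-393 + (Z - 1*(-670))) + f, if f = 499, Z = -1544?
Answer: -768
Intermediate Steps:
(-393 + (Z - 1*(-670))) + f = (-393 + (-1544 - 1*(-670))) + 499 = (-393 + (-1544 + 670)) + 499 = (-393 - 874) + 499 = -1267 + 499 = -768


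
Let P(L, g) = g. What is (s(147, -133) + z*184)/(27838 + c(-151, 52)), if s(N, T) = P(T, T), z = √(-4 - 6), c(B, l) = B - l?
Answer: -133/27635 + 184*I*√10/27635 ≈ -0.0048127 + 0.021055*I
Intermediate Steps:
z = I*√10 (z = √(-10) = I*√10 ≈ 3.1623*I)
s(N, T) = T
(s(147, -133) + z*184)/(27838 + c(-151, 52)) = (-133 + (I*√10)*184)/(27838 + (-151 - 1*52)) = (-133 + 184*I*√10)/(27838 + (-151 - 52)) = (-133 + 184*I*√10)/(27838 - 203) = (-133 + 184*I*√10)/27635 = (-133 + 184*I*√10)*(1/27635) = -133/27635 + 184*I*√10/27635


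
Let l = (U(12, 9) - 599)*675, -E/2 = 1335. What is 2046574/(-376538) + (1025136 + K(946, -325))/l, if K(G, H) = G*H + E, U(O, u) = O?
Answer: -540067238879/74596884525 ≈ -7.2398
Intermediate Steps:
E = -2670 (E = -2*1335 = -2670)
K(G, H) = -2670 + G*H (K(G, H) = G*H - 2670 = -2670 + G*H)
l = -396225 (l = (12 - 599)*675 = -587*675 = -396225)
2046574/(-376538) + (1025136 + K(946, -325))/l = 2046574/(-376538) + (1025136 + (-2670 + 946*(-325)))/(-396225) = 2046574*(-1/376538) + (1025136 + (-2670 - 307450))*(-1/396225) = -1023287/188269 + (1025136 - 310120)*(-1/396225) = -1023287/188269 + 715016*(-1/396225) = -1023287/188269 - 715016/396225 = -540067238879/74596884525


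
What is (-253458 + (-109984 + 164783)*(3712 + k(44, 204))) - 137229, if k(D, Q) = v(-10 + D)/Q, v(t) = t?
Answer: 1218194005/6 ≈ 2.0303e+8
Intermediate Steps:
k(D, Q) = (-10 + D)/Q
(-253458 + (-109984 + 164783)*(3712 + k(44, 204))) - 137229 = (-253458 + (-109984 + 164783)*(3712 + (-10 + 44)/204)) - 137229 = (-253458 + 54799*(3712 + (1/204)*34)) - 137229 = (-253458 + 54799*(3712 + ⅙)) - 137229 = (-253458 + 54799*(22273/6)) - 137229 = (-253458 + 1220538127/6) - 137229 = 1219017379/6 - 137229 = 1218194005/6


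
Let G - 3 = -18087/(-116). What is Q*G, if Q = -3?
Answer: -55305/116 ≈ -476.77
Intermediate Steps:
G = 18435/116 (G = 3 - 18087/(-116) = 3 - 18087*(-1/116) = 3 + 18087/116 = 18435/116 ≈ 158.92)
Q*G = -3*18435/116 = -55305/116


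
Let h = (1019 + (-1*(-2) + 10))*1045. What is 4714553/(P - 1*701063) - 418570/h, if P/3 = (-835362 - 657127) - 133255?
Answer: -78045713343/63263443595 ≈ -1.2337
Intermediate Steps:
P = -4877232 (P = 3*((-835362 - 657127) - 133255) = 3*(-1492489 - 133255) = 3*(-1625744) = -4877232)
h = 1077395 (h = (1019 + (2 + 10))*1045 = (1019 + 12)*1045 = 1031*1045 = 1077395)
4714553/(P - 1*701063) - 418570/h = 4714553/(-4877232 - 1*701063) - 418570/1077395 = 4714553/(-4877232 - 701063) - 418570*1/1077395 = 4714553/(-5578295) - 4406/11341 = 4714553*(-1/5578295) - 4406/11341 = -4714553/5578295 - 4406/11341 = -78045713343/63263443595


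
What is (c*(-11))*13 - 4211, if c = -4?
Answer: -3639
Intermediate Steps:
(c*(-11))*13 - 4211 = -4*(-11)*13 - 4211 = 44*13 - 4211 = 572 - 4211 = -3639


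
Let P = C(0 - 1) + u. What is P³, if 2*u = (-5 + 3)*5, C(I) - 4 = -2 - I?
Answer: -8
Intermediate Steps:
C(I) = 2 - I (C(I) = 4 + (-2 - I) = 2 - I)
u = -5 (u = ((-5 + 3)*5)/2 = (-2*5)/2 = (½)*(-10) = -5)
P = -2 (P = (2 - (0 - 1)) - 5 = (2 - 1*(-1)) - 5 = (2 + 1) - 5 = 3 - 5 = -2)
P³ = (-2)³ = -8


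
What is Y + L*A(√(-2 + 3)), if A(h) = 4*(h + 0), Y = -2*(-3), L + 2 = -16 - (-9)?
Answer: -30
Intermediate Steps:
L = -9 (L = -2 + (-16 - (-9)) = -2 + (-16 - 1*(-9)) = -2 + (-16 + 9) = -2 - 7 = -9)
Y = 6
A(h) = 4*h
Y + L*A(√(-2 + 3)) = 6 - 36*√(-2 + 3) = 6 - 36*√1 = 6 - 36 = -30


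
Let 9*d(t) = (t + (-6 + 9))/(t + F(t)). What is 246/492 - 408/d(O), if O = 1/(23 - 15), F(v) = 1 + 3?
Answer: -242327/50 ≈ -4846.5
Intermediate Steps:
F(v) = 4
O = ⅛ (O = 1/8 = ⅛ ≈ 0.12500)
d(t) = (3 + t)/(9*(4 + t)) (d(t) = ((t + (-6 + 9))/(t + 4))/9 = ((t + 3)/(4 + t))/9 = ((3 + t)/(4 + t))/9 = (3 + t)/(9*(4 + t)))
246/492 - 408/d(O) = 246/492 - 408*9*(4 + ⅛)/(3 + ⅛) = 246*(1/492) - 408/((⅑)*(25/8)/(33/8)) = ½ - 408/((⅑)*(8/33)*(25/8)) = ½ - 408/25/297 = ½ - 408*297/25 = ½ - 121176/25 = -242327/50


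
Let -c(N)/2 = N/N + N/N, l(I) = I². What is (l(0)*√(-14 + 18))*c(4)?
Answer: 0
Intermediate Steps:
c(N) = -4 (c(N) = -2*(N/N + N/N) = -2*(1 + 1) = -2*2 = -4)
(l(0)*√(-14 + 18))*c(4) = (0²*√(-14 + 18))*(-4) = (0*√4)*(-4) = (0*2)*(-4) = 0*(-4) = 0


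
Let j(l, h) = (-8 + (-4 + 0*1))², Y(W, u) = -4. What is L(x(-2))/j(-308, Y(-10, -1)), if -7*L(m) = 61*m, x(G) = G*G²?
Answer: 61/126 ≈ 0.48413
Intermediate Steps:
x(G) = G³
j(l, h) = 144 (j(l, h) = (-8 + (-4 + 0))² = (-8 - 4)² = (-12)² = 144)
L(m) = -61*m/7
L(x(-2))/j(-308, Y(-10, -1)) = -61/7*(-2)³/144 = -61/7*(-8)*(1/144) = (488/7)*(1/144) = 61/126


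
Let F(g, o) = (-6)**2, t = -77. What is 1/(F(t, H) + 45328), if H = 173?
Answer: 1/45364 ≈ 2.2044e-5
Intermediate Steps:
F(g, o) = 36
1/(F(t, H) + 45328) = 1/(36 + 45328) = 1/45364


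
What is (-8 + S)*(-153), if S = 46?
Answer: -5814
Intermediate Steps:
(-8 + S)*(-153) = (-8 + 46)*(-153) = 38*(-153) = -5814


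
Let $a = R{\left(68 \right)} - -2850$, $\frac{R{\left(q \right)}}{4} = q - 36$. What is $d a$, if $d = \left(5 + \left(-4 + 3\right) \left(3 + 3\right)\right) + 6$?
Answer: $14890$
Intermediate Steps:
$R{\left(q \right)} = -144 + 4 q$ ($R{\left(q \right)} = 4 \left(q - 36\right) = 4 \left(-36 + q\right) = -144 + 4 q$)
$a = 2978$ ($a = \left(-144 + 4 \cdot 68\right) - -2850 = \left(-144 + 272\right) + 2850 = 128 + 2850 = 2978$)
$d = 5$ ($d = \left(5 - 6\right) + 6 = -1 + 6 = 5$)
$d a = 5 \cdot 2978 = 14890$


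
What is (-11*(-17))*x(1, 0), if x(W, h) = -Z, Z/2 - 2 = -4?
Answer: 748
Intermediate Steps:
Z = -4 (Z = 4 + 2*(-4) = 4 - 8 = -4)
x(W, h) = 4 (x(W, h) = -1*(-4) = 4)
(-11*(-17))*x(1, 0) = -11*(-17)*4 = 187*4 = 748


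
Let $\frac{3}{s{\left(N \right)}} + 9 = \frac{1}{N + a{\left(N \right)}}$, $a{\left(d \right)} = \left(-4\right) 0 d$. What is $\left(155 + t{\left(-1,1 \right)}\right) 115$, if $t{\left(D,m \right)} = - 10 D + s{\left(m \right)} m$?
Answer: $\frac{151455}{8} \approx 18932.0$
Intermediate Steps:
$a{\left(d \right)} = 0$ ($a{\left(d \right)} = 0 d = 0$)
$s{\left(N \right)} = \frac{3}{-9 + \frac{1}{N}}$ ($s{\left(N \right)} = \frac{3}{-9 + \frac{1}{N + 0}} = \frac{3}{-9 + \frac{1}{N}}$)
$t{\left(D,m \right)} = - 10 D - \frac{3 m^{2}}{-1 + 9 m}$ ($t{\left(D,m \right)} = - 10 D + - \frac{3 m}{-1 + 9 m} m = - 10 D - \frac{3 m^{2}}{-1 + 9 m}$)
$\left(155 + t{\left(-1,1 \right)}\right) 115 = \left(155 + \frac{- 3 \cdot 1^{2} + 10 \left(-1\right) - \left(-90\right) 1}{-1 + 9 \cdot 1}\right) 115 = \left(155 + \frac{\left(-3\right) 1 - 10 + 90}{-1 + 9}\right) 115 = \left(155 + \frac{-3 - 10 + 90}{8}\right) 115 = \left(155 + \frac{1}{8} \cdot 77\right) 115 = \left(155 + \frac{77}{8}\right) 115 = \frac{1317}{8} \cdot 115 = \frac{151455}{8}$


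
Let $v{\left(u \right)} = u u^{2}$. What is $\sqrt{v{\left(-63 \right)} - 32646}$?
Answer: $i \sqrt{282693} \approx 531.69 i$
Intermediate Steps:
$v{\left(u \right)} = u^{3}$
$\sqrt{v{\left(-63 \right)} - 32646} = \sqrt{\left(-63\right)^{3} - 32646} = \sqrt{-250047 - 32646} = \sqrt{-282693} = i \sqrt{282693}$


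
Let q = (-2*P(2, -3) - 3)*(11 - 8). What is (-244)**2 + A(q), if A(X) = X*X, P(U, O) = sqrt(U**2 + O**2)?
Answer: 60085 + 108*sqrt(13) ≈ 60474.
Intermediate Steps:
P(U, O) = sqrt(O**2 + U**2)
q = -9 - 6*sqrt(13) (q = (-2*sqrt((-3)**2 + 2**2) - 3)*(11 - 8) = (-2*sqrt(9 + 4) - 3)*3 = (-2*sqrt(13) - 3)*3 = (-3 - 2*sqrt(13))*3 = -9 - 6*sqrt(13) ≈ -30.633)
A(X) = X**2
(-244)**2 + A(q) = (-244)**2 + (-9 - 6*sqrt(13))**2 = 59536 + (-9 - 6*sqrt(13))**2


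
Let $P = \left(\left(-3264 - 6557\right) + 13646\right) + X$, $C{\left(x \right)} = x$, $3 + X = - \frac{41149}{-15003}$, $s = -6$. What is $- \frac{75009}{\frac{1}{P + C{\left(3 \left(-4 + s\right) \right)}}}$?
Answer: $- \frac{1423483922575}{5001} \approx -2.8464 \cdot 10^{8}$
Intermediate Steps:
$X = - \frac{3860}{15003}$ ($X = -3 - \frac{41149}{-15003} = -3 - - \frac{41149}{15003} = -3 + \frac{41149}{15003} = - \frac{3860}{15003} \approx -0.25728$)
$P = \frac{57382615}{15003}$ ($P = \left(\left(-3264 - 6557\right) + 13646\right) - \frac{3860}{15003} = \left(-9821 + 13646\right) - \frac{3860}{15003} = 3825 - \frac{3860}{15003} = \frac{57382615}{15003} \approx 3824.7$)
$- \frac{75009}{\frac{1}{P + C{\left(3 \left(-4 + s\right) \right)}}} = - \frac{75009}{\frac{1}{\frac{57382615}{15003} + 3 \left(-4 - 6\right)}} = - \frac{75009}{\frac{1}{\frac{57382615}{15003} + 3 \left(-10\right)}} = - \frac{75009}{\frac{1}{\frac{57382615}{15003} - 30}} = - \frac{75009}{\frac{1}{\frac{56932525}{15003}}} = - \frac{75009}{\frac{15003}{56932525}} = \left(-75009\right) \frac{56932525}{15003} = - \frac{1423483922575}{5001}$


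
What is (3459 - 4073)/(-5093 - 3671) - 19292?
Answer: -84537237/4382 ≈ -19292.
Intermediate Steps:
(3459 - 4073)/(-5093 - 3671) - 19292 = -614/(-8764) - 19292 = -614*(-1/8764) - 19292 = 307/4382 - 19292 = -84537237/4382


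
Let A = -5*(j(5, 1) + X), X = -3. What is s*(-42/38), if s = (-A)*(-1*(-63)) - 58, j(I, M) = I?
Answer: -12012/19 ≈ -632.21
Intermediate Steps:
A = -10 (A = -5*(5 - 3) = -5*2 = -10)
s = 572 (s = (-1*(-10))*(-1*(-63)) - 58 = 10*63 - 58 = 630 - 58 = 572)
s*(-42/38) = 572*(-42/38) = 572*(-42*1/38) = 572*(-21/19) = -12012/19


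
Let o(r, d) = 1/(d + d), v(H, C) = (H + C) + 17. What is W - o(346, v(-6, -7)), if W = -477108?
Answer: -3816865/8 ≈ -4.7711e+5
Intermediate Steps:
v(H, C) = 17 + C + H (v(H, C) = (C + H) + 17 = 17 + C + H)
o(r, d) = 1/(2*d)
W - o(346, v(-6, -7)) = -477108 - 1/(2*(17 - 7 - 6)) = -477108 - 1/(2*4) = -477108 - 1*⅛ = -477108 - ⅛ = -3816865/8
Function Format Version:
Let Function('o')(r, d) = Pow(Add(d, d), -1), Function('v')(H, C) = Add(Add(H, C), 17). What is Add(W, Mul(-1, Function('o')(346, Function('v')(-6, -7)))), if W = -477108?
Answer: Rational(-3816865, 8) ≈ -4.7711e+5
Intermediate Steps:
Function('v')(H, C) = Add(17, C, H) (Function('v')(H, C) = Add(Add(C, H), 17) = Add(17, C, H))
Function('o')(r, d) = Mul(Rational(1, 2), Pow(d, -1)) (Function('o')(r, d) = Pow(Mul(2, d), -1) = Mul(Rational(1, 2), Pow(d, -1)))
Add(W, Mul(-1, Function('o')(346, Function('v')(-6, -7)))) = Add(-477108, Mul(-1, Mul(Rational(1, 2), Pow(Add(17, -7, -6), -1)))) = Add(-477108, Mul(-1, Mul(Rational(1, 2), Pow(4, -1)))) = Add(-477108, Mul(-1, Mul(Rational(1, 2), Rational(1, 4)))) = Add(-477108, Mul(-1, Rational(1, 8))) = Add(-477108, Rational(-1, 8)) = Rational(-3816865, 8)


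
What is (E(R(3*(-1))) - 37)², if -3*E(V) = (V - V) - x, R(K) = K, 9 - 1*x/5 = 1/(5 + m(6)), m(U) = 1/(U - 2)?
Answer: 1976836/3969 ≈ 498.07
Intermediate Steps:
m(U) = 1/(-2 + U)
x = 925/21 (x = 45 - 5/(5 + 1/(-2 + 6)) = 45 - 5/(5 + 1/4) = 45 - 5/(5 + ¼) = 45 - 5/21/4 = 45 - 5*4/21 = 45 - 20/21 = 925/21 ≈ 44.048)
E(V) = 925/63 (E(V) = -((V - V) - 1*925/21)/3 = -(0 - 925/21)/3 = -⅓*(-925/21) = 925/63)
(E(R(3*(-1))) - 37)² = (925/63 - 37)² = (-1406/63)² = 1976836/3969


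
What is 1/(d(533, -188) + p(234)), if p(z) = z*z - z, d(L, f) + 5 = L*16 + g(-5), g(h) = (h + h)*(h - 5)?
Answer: 1/63145 ≈ 1.5837e-5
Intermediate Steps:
g(h) = 2*h*(-5 + h) (g(h) = (2*h)*(-5 + h) = 2*h*(-5 + h))
d(L, f) = 95 + 16*L (d(L, f) = -5 + (L*16 + 2*(-5)*(-5 - 5)) = -5 + (16*L + 2*(-5)*(-10)) = -5 + (16*L + 100) = -5 + (100 + 16*L) = 95 + 16*L)
p(z) = z² - z
1/(d(533, -188) + p(234)) = 1/((95 + 16*533) + 234*(-1 + 234)) = 1/((95 + 8528) + 234*233) = 1/(8623 + 54522) = 1/63145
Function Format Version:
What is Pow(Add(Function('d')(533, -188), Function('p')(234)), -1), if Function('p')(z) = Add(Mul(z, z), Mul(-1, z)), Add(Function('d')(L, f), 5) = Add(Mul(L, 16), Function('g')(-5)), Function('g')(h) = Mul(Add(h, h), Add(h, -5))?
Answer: Rational(1, 63145) ≈ 1.5837e-5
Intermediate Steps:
Function('g')(h) = Mul(2, h, Add(-5, h)) (Function('g')(h) = Mul(Mul(2, h), Add(-5, h)) = Mul(2, h, Add(-5, h)))
Function('d')(L, f) = Add(95, Mul(16, L)) (Function('d')(L, f) = Add(-5, Add(Mul(L, 16), Mul(2, -5, Add(-5, -5)))) = Add(-5, Add(Mul(16, L), Mul(2, -5, -10))) = Add(-5, Add(Mul(16, L), 100)) = Add(-5, Add(100, Mul(16, L))) = Add(95, Mul(16, L)))
Function('p')(z) = Add(Pow(z, 2), Mul(-1, z))
Pow(Add(Function('d')(533, -188), Function('p')(234)), -1) = Pow(Add(Add(95, Mul(16, 533)), Mul(234, Add(-1, 234))), -1) = Pow(Add(Add(95, 8528), Mul(234, 233)), -1) = Pow(Add(8623, 54522), -1) = Pow(63145, -1) = Rational(1, 63145)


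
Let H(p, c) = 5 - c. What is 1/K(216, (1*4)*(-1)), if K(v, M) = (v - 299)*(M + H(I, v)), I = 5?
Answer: 1/17845 ≈ 5.6038e-5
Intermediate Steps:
K(v, M) = (-299 + v)*(5 + M - v) (K(v, M) = (v - 299)*(M + (5 - v)) = (-299 + v)*(5 + M - v))
1/K(216, (1*4)*(-1)) = 1/(-1495 - 1*216² - 299*1*4*(-1) + 304*216 + ((1*4)*(-1))*216) = 1/(-1495 - 1*46656 - 1196*(-1) + 65664 + (4*(-1))*216) = 1/(-1495 - 46656 - 299*(-4) + 65664 - 4*216) = 1/(-1495 - 46656 + 1196 + 65664 - 864) = 1/17845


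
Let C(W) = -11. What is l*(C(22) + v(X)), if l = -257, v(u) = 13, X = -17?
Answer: -514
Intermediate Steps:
l*(C(22) + v(X)) = -257*(-11 + 13) = -257*2 = -514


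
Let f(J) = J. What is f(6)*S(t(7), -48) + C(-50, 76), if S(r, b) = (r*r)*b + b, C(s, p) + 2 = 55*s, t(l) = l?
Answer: -17152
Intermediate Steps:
C(s, p) = -2 + 55*s
S(r, b) = b + b*r² (S(r, b) = r²*b + b = b*r² + b = b + b*r²)
f(6)*S(t(7), -48) + C(-50, 76) = 6*(-48*(1 + 7²)) + (-2 + 55*(-50)) = 6*(-48*(1 + 49)) + (-2 - 2750) = 6*(-48*50) - 2752 = 6*(-2400) - 2752 = -14400 - 2752 = -17152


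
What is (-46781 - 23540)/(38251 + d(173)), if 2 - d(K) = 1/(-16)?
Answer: -1125136/612049 ≈ -1.8383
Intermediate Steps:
d(K) = 33/16 (d(K) = 2 - 1/(-16) = 2 - 1*(-1/16) = 2 + 1/16 = 33/16)
(-46781 - 23540)/(38251 + d(173)) = (-46781 - 23540)/(38251 + 33/16) = -70321/612049/16 = -70321*16/612049 = -1125136/612049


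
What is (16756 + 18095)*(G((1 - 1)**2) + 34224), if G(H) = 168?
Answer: 1198595592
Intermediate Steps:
(16756 + 18095)*(G((1 - 1)**2) + 34224) = (16756 + 18095)*(168 + 34224) = 34851*34392 = 1198595592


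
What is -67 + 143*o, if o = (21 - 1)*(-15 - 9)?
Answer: -68707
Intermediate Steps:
o = -480 (o = 20*(-24) = -480)
-67 + 143*o = -67 + 143*(-480) = -67 - 68640 = -68707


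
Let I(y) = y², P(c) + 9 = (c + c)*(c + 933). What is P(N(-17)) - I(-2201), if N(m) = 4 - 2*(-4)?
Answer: -4821730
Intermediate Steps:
N(m) = 12 (N(m) = 4 + 8 = 12)
P(c) = -9 + 2*c*(933 + c) (P(c) = -9 + (c + c)*(c + 933) = -9 + (2*c)*(933 + c) = -9 + 2*c*(933 + c))
P(N(-17)) - I(-2201) = (-9 + 2*12² + 1866*12) - 1*(-2201)² = (-9 + 2*144 + 22392) - 1*4844401 = (-9 + 288 + 22392) - 4844401 = 22671 - 4844401 = -4821730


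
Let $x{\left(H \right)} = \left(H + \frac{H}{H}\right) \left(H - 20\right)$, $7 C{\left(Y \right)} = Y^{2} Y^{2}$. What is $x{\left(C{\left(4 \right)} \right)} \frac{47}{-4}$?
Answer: $- \frac{358469}{49} \approx -7315.7$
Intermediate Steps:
$C{\left(Y \right)} = \frac{Y^{4}}{7}$ ($C{\left(Y \right)} = \frac{Y^{2} Y^{2}}{7} = \frac{Y^{4}}{7}$)
$x{\left(H \right)} = \left(1 + H\right) \left(-20 + H\right)$ ($x{\left(H \right)} = \left(H + 1\right) \left(-20 + H\right) = \left(1 + H\right) \left(-20 + H\right)$)
$x{\left(C{\left(4 \right)} \right)} \frac{47}{-4} = \left(-20 + \left(\frac{4^{4}}{7}\right)^{2} - 19 \frac{4^{4}}{7}\right) \frac{47}{-4} = \left(-20 + \left(\frac{1}{7} \cdot 256\right)^{2} - 19 \cdot \frac{1}{7} \cdot 256\right) 47 \left(- \frac{1}{4}\right) = \left(-20 + \left(\frac{256}{7}\right)^{2} - \frac{4864}{7}\right) \left(- \frac{47}{4}\right) = \left(-20 + \frac{65536}{49} - \frac{4864}{7}\right) \left(- \frac{47}{4}\right) = \frac{30508}{49} \left(- \frac{47}{4}\right) = - \frac{358469}{49}$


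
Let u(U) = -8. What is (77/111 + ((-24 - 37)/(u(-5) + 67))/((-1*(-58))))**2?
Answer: 65906698729/144279944964 ≈ 0.45680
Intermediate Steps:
(77/111 + ((-24 - 37)/(u(-5) + 67))/((-1*(-58))))**2 = (77/111 + ((-24 - 37)/(-8 + 67))/((-1*(-58))))**2 = (77*(1/111) - 61/59/58)**2 = (77/111 - 61*1/59*(1/58))**2 = (77/111 - 61/59*1/58)**2 = (77/111 - 61/3422)**2 = (256723/379842)**2 = 65906698729/144279944964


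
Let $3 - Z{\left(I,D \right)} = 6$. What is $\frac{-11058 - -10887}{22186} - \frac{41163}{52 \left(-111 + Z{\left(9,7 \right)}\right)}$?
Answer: $\frac{152038105}{21919768} \approx 6.9361$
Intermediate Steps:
$Z{\left(I,D \right)} = -3$ ($Z{\left(I,D \right)} = 3 - 6 = -3$)
$\frac{-11058 - -10887}{22186} - \frac{41163}{52 \left(-111 + Z{\left(9,7 \right)}\right)} = \frac{-11058 - -10887}{22186} - \frac{41163}{52 \left(-111 - 3\right)} = \left(-11058 + 10887\right) \frac{1}{22186} - \frac{41163}{52 \left(-114\right)} = \left(-171\right) \frac{1}{22186} - \frac{41163}{-5928} = - \frac{171}{22186} - - \frac{13721}{1976} = - \frac{171}{22186} + \frac{13721}{1976} = \frac{152038105}{21919768}$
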